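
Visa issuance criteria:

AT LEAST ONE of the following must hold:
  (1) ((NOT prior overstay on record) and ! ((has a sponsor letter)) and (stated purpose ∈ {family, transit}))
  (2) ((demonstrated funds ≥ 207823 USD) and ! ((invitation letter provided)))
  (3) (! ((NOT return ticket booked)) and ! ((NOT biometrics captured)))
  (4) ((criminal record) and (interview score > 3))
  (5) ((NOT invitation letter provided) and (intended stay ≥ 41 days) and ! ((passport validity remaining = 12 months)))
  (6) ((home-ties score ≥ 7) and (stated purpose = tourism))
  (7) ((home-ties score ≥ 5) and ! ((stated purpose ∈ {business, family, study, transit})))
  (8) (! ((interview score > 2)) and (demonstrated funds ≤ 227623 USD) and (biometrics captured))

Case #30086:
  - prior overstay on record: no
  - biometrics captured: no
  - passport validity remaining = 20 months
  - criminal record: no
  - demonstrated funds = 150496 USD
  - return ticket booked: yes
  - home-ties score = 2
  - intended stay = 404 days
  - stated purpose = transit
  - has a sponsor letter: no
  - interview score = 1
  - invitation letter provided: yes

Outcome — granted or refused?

Granted

Atomic conditions:
  NOT prior overstay on record: no → true
  has a sponsor letter: no → false
  stated purpose ∈ {family, transit}: transit is in the set → true
  demonstrated funds ≥ 207823 USD: 150496 ≥ 207823 is false
  invitation letter provided: yes → true
  NOT return ticket booked: yes → false
  NOT biometrics captured: no → true
  criminal record: no → false
  interview score > 3: 1 > 3 is false
  NOT invitation letter provided: yes → false
  intended stay ≥ 41 days: 404 ≥ 41 is true
  passport validity remaining = 12 months: 20 == 12 is false
  home-ties score ≥ 7: 2 ≥ 7 is false
  stated purpose = tourism: transit == tourism is false
  home-ties score ≥ 5: 2 ≥ 5 is false
  stated purpose ∈ {business, family, study, transit}: transit is in the set → true
  interview score > 2: 1 > 2 is false
  demonstrated funds ≤ 227623 USD: 150496 ≤ 227623 is true
  biometrics captured: no → false
Combine:
[1.2] NOT false = true
[1] true AND true AND true = true
[2.2] NOT true = false
[2] false AND false = false
[3.1] NOT false = true
[3.2] NOT true = false
[3] true AND false = false
[4] false AND false = false
[5.3] NOT false = true
[5] false AND true AND true = false
[6] false AND false = false
[7.2] NOT true = false
[7] false AND false = false
[8.1] NOT false = true
[8] true AND true AND false = false
[root] true OR false OR false OR false OR false OR false OR false OR false = true
Overall: true → granted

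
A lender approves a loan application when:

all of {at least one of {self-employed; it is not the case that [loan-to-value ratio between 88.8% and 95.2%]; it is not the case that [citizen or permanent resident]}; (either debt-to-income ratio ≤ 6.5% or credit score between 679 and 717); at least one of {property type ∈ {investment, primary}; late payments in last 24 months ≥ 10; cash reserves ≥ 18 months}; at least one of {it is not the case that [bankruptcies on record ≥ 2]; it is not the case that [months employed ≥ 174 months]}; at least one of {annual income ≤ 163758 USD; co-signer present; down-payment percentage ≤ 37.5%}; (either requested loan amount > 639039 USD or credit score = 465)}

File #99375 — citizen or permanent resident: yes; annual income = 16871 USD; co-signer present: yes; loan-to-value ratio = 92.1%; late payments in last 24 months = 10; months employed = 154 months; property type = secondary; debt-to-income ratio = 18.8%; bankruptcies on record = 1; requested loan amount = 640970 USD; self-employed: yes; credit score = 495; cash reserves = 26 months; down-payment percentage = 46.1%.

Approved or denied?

Atomic conditions:
  self-employed: yes → true
  loan-to-value ratio between 88.8% and 95.2%: 92.1 in [88.8, 95.2] is true
  citizen or permanent resident: yes → true
  debt-to-income ratio ≤ 6.5%: 18.8 ≤ 6.5 is false
  credit score between 679 and 717: 495 in [679, 717] is false
  property type ∈ {investment, primary}: secondary is not in the set → false
  late payments in last 24 months ≥ 10: 10 ≥ 10 is true
  cash reserves ≥ 18 months: 26 ≥ 18 is true
  bankruptcies on record ≥ 2: 1 ≥ 2 is false
  months employed ≥ 174 months: 154 ≥ 174 is false
  annual income ≤ 163758 USD: 16871 ≤ 163758 is true
  co-signer present: yes → true
  down-payment percentage ≤ 37.5%: 46.1 ≤ 37.5 is false
  requested loan amount > 639039 USD: 640970 > 639039 is true
  credit score = 465: 495 == 465 is false
Combine:
[1.2] NOT true = false
[1.3] NOT true = false
[1] true OR false OR false = true
[2] false OR false = false
[3] false OR true OR true = true
[4.1] NOT false = true
[4.2] NOT false = true
[4] true OR true = true
[5] true OR true OR false = true
[6] true OR false = true
[root] true AND false AND true AND true AND true AND true = false
Overall: false → denied

Denied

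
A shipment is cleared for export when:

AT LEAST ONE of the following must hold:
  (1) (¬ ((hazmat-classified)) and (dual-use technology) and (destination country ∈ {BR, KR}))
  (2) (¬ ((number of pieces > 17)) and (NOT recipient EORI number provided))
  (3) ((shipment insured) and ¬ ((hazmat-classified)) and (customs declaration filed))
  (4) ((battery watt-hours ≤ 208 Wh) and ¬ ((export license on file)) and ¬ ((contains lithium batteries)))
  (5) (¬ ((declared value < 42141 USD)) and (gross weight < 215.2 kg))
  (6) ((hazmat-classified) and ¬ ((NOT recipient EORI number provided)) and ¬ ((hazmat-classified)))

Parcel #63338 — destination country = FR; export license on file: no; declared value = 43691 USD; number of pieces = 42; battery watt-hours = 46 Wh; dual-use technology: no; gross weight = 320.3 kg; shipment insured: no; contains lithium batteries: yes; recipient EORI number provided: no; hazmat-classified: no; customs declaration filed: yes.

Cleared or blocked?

Atomic conditions:
  hazmat-classified: no → false
  dual-use technology: no → false
  destination country ∈ {BR, KR}: FR is not in the set → false
  number of pieces > 17: 42 > 17 is true
  NOT recipient EORI number provided: no → true
  shipment insured: no → false
  customs declaration filed: yes → true
  battery watt-hours ≤ 208 Wh: 46 ≤ 208 is true
  export license on file: no → false
  contains lithium batteries: yes → true
  declared value < 42141 USD: 43691 < 42141 is false
  gross weight < 215.2 kg: 320.3 < 215.2 is false
Combine:
[1.1] NOT false = true
[1] true AND false AND false = false
[2.1] NOT true = false
[2] false AND true = false
[3.2] NOT false = true
[3] false AND true AND true = false
[4.2] NOT false = true
[4.3] NOT true = false
[4] true AND true AND false = false
[5.1] NOT false = true
[5] true AND false = false
[6.2] NOT true = false
[6.3] NOT false = true
[6] false AND false AND true = false
[root] false OR false OR false OR false OR false OR false = false
Overall: false → blocked

Blocked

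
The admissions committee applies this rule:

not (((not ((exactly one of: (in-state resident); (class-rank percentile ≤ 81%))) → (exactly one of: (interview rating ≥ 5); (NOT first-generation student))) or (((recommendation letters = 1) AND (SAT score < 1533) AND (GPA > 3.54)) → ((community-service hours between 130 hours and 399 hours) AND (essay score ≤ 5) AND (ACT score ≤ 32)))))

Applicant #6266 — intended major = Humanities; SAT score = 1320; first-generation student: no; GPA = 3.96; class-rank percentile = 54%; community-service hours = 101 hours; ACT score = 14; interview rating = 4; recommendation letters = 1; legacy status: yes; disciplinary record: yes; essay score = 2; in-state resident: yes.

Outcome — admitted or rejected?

Atomic conditions:
  in-state resident: yes → true
  class-rank percentile ≤ 81%: 54 ≤ 81 is true
  interview rating ≥ 5: 4 ≥ 5 is false
  NOT first-generation student: no → true
  recommendation letters = 1: 1 == 1 is true
  SAT score < 1533: 1320 < 1533 is true
  GPA > 3.54: 3.96 > 3.54 is true
  community-service hours between 130 hours and 399 hours: 101 in [130, 399] is false
  essay score ≤ 5: 2 ≤ 5 is true
  ACT score ≤ 32: 14 ≤ 32 is true
Combine:
[1.1.1.1] exactly-one(true, true) = false
[1.1.1] NOT false = true
[1.1.2] exactly-one(false, true) = true
[1.1] true → true = true
[1.2.1] true AND true AND true = true
[1.2.2] false AND true AND true = false
[1.2] true → false = false
[1] true OR false = true
[root] NOT true = false
Overall: false → rejected

Rejected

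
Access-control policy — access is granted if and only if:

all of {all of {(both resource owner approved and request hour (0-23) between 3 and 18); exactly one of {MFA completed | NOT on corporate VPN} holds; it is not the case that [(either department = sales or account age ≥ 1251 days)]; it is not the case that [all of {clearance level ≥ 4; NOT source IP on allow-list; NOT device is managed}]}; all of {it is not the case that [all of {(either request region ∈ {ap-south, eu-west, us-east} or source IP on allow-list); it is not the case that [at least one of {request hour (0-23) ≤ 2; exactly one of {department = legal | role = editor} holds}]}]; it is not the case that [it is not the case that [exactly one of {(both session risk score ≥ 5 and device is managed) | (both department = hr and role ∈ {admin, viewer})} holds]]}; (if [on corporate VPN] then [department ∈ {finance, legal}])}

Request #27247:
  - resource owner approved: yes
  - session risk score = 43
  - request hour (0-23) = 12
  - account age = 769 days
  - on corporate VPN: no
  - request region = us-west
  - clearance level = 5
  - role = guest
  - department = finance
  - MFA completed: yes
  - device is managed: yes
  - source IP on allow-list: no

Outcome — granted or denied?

Denied

Atomic conditions:
  resource owner approved: yes → true
  request hour (0-23) between 3 and 18: 12 in [3, 18] is true
  MFA completed: yes → true
  NOT on corporate VPN: no → true
  department = sales: finance == sales is false
  account age ≥ 1251 days: 769 ≥ 1251 is false
  clearance level ≥ 4: 5 ≥ 4 is true
  NOT source IP on allow-list: no → true
  NOT device is managed: yes → false
  request region ∈ {ap-south, eu-west, us-east}: us-west is not in the set → false
  source IP on allow-list: no → false
  request hour (0-23) ≤ 2: 12 ≤ 2 is false
  department = legal: finance == legal is false
  role = editor: guest == editor is false
  session risk score ≥ 5: 43 ≥ 5 is true
  device is managed: yes → true
  department = hr: finance == hr is false
  role ∈ {admin, viewer}: guest is not in the set → false
  on corporate VPN: no → false
  department ∈ {finance, legal}: finance is in the set → true
Combine:
[1.1] true AND true = true
[1.2] exactly-one(true, true) = false
[1.3.1] false OR false = false
[1.3] NOT false = true
[1.4.1] true AND true AND false = false
[1.4] NOT false = true
[1] true AND false AND true AND true = false
[2.1.1.1] false OR false = false
[2.1.1.2.1.2] exactly-one(false, false) = false
[2.1.1.2.1] false OR false = false
[2.1.1.2] NOT false = true
[2.1.1] false AND true = false
[2.1] NOT false = true
[2.2.1.1.1] true AND true = true
[2.2.1.1.2] false AND false = false
[2.2.1.1] exactly-one(true, false) = true
[2.2.1] NOT true = false
[2.2] NOT false = true
[2] true AND true = true
[3] false → true (antecedent false ⇒ implication holds) = true
[root] false AND true AND true = false
Overall: false → denied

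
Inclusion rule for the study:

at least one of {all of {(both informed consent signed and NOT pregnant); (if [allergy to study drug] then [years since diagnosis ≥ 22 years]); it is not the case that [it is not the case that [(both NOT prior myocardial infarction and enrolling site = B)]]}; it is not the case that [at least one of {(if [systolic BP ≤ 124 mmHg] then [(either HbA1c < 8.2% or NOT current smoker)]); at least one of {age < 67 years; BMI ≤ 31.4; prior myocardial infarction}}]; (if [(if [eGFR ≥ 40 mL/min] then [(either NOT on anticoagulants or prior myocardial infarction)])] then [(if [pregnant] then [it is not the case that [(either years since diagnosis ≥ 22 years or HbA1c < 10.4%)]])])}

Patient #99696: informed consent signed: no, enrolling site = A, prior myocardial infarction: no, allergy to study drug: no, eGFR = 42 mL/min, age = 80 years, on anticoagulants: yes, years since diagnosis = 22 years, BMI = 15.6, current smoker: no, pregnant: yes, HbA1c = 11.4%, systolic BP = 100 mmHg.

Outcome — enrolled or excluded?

Atomic conditions:
  informed consent signed: no → false
  NOT pregnant: yes → false
  allergy to study drug: no → false
  years since diagnosis ≥ 22 years: 22 ≥ 22 is true
  NOT prior myocardial infarction: no → true
  enrolling site = B: A == B is false
  systolic BP ≤ 124 mmHg: 100 ≤ 124 is true
  HbA1c < 8.2%: 11.4 < 8.2 is false
  NOT current smoker: no → true
  age < 67 years: 80 < 67 is false
  BMI ≤ 31.4: 15.6 ≤ 31.4 is true
  prior myocardial infarction: no → false
  eGFR ≥ 40 mL/min: 42 ≥ 40 is true
  NOT on anticoagulants: yes → false
  pregnant: yes → true
  HbA1c < 10.4%: 11.4 < 10.4 is false
Combine:
[1.1] false AND false = false
[1.2] false → true (antecedent false ⇒ implication holds) = true
[1.3.1.1] true AND false = false
[1.3.1] NOT false = true
[1.3] NOT true = false
[1] false AND true AND false = false
[2.1.1.2] false OR true = true
[2.1.1] true → true = true
[2.1.2] false OR true OR false = true
[2.1] true OR true = true
[2] NOT true = false
[3.1.2] false OR false = false
[3.1] true → false = false
[3.2.2.1] true OR false = true
[3.2.2] NOT true = false
[3.2] true → false = false
[3] false → false (antecedent false ⇒ implication holds) = true
[root] false OR false OR true = true
Overall: true → enrolled

Enrolled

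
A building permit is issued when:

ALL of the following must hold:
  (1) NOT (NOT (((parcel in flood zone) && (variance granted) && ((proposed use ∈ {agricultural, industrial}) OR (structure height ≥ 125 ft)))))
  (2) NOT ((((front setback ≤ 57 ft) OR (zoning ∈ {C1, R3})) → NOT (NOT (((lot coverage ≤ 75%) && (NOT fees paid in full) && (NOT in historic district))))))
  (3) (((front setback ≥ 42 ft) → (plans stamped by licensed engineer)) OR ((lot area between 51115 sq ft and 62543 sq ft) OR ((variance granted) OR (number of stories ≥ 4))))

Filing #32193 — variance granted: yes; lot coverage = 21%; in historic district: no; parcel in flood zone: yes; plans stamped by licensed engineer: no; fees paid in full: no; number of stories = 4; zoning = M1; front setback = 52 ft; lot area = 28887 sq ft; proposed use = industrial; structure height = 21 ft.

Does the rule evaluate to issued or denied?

Atomic conditions:
  parcel in flood zone: yes → true
  variance granted: yes → true
  proposed use ∈ {agricultural, industrial}: industrial is in the set → true
  structure height ≥ 125 ft: 21 ≥ 125 is false
  front setback ≤ 57 ft: 52 ≤ 57 is true
  zoning ∈ {C1, R3}: M1 is not in the set → false
  lot coverage ≤ 75%: 21 ≤ 75 is true
  NOT fees paid in full: no → true
  NOT in historic district: no → true
  front setback ≥ 42 ft: 52 ≥ 42 is true
  plans stamped by licensed engineer: no → false
  lot area between 51115 sq ft and 62543 sq ft: 28887 in [51115, 62543] is false
  number of stories ≥ 4: 4 ≥ 4 is true
Combine:
[1.1.1.3] true OR false = true
[1.1.1] true AND true AND true = true
[1.1] NOT true = false
[1] NOT false = true
[2.1.1] true OR false = true
[2.1.2.1.1] true AND true AND true = true
[2.1.2.1] NOT true = false
[2.1.2] NOT false = true
[2.1] true → true = true
[2] NOT true = false
[3.1] true → false = false
[3.2.2] true OR true = true
[3.2] false OR true = true
[3] false OR true = true
[root] true AND false AND true = false
Overall: false → denied

Denied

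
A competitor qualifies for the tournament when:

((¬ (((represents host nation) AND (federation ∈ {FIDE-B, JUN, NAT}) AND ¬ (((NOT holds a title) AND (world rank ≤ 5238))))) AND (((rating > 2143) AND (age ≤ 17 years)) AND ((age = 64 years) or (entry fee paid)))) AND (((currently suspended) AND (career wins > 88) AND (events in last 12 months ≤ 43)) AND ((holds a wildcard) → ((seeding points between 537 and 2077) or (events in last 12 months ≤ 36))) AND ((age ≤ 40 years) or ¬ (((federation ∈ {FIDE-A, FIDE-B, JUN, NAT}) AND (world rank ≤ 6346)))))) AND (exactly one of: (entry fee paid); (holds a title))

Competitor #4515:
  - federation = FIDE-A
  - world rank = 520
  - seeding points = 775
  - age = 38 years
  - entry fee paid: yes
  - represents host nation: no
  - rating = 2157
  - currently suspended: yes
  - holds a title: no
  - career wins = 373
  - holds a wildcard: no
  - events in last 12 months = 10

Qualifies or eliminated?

Eliminated

Atomic conditions:
  represents host nation: no → false
  federation ∈ {FIDE-B, JUN, NAT}: FIDE-A is not in the set → false
  NOT holds a title: no → true
  world rank ≤ 5238: 520 ≤ 5238 is true
  rating > 2143: 2157 > 2143 is true
  age ≤ 17 years: 38 ≤ 17 is false
  age = 64 years: 38 == 64 is false
  entry fee paid: yes → true
  currently suspended: yes → true
  career wins > 88: 373 > 88 is true
  events in last 12 months ≤ 43: 10 ≤ 43 is true
  holds a wildcard: no → false
  seeding points between 537 and 2077: 775 in [537, 2077] is true
  events in last 12 months ≤ 36: 10 ≤ 36 is true
  age ≤ 40 years: 38 ≤ 40 is true
  federation ∈ {FIDE-A, FIDE-B, JUN, NAT}: FIDE-A is in the set → true
  world rank ≤ 6346: 520 ≤ 6346 is true
  holds a title: no → false
Combine:
[1.1.1.1.3.1] true AND true = true
[1.1.1.1.3] NOT true = false
[1.1.1.1] false AND false AND false = false
[1.1.1] NOT false = true
[1.1.2.1] true AND false = false
[1.1.2.2] false OR true = true
[1.1.2] false AND true = false
[1.1] true AND false = false
[1.2.1] true AND true AND true = true
[1.2.2.2] true OR true = true
[1.2.2] false → true (antecedent false ⇒ implication holds) = true
[1.2.3.2.1] true AND true = true
[1.2.3.2] NOT true = false
[1.2.3] true OR false = true
[1.2] true AND true AND true = true
[1] false AND true = false
[2] exactly-one(true, false) = true
[root] false AND true = false
Overall: false → eliminated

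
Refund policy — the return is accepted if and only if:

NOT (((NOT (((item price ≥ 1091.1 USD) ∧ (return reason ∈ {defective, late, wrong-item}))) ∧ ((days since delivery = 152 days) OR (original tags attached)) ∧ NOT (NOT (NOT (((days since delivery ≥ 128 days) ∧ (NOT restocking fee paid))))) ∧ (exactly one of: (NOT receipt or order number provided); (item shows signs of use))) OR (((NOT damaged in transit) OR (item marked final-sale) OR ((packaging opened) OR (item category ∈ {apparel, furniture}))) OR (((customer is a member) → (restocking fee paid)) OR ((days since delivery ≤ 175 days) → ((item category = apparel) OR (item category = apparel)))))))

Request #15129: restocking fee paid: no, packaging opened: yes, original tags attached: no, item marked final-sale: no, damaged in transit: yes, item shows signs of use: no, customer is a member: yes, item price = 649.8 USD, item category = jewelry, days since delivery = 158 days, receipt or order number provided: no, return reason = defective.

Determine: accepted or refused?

Refused

Atomic conditions:
  item price ≥ 1091.1 USD: 649.8 ≥ 1091.1 is false
  return reason ∈ {defective, late, wrong-item}: defective is in the set → true
  days since delivery = 152 days: 158 == 152 is false
  original tags attached: no → false
  days since delivery ≥ 128 days: 158 ≥ 128 is true
  NOT restocking fee paid: no → true
  NOT receipt or order number provided: no → true
  item shows signs of use: no → false
  NOT damaged in transit: yes → false
  item marked final-sale: no → false
  packaging opened: yes → true
  item category ∈ {apparel, furniture}: jewelry is not in the set → false
  customer is a member: yes → true
  restocking fee paid: no → false
  days since delivery ≤ 175 days: 158 ≤ 175 is true
  item category = apparel: jewelry == apparel is false
Combine:
[1.1.1.1] false AND true = false
[1.1.1] NOT false = true
[1.1.2] false OR false = false
[1.1.3.1.1.1] true AND true = true
[1.1.3.1.1] NOT true = false
[1.1.3.1] NOT false = true
[1.1.3] NOT true = false
[1.1.4] exactly-one(true, false) = true
[1.1] true AND false AND false AND true = false
[1.2.1.3] true OR false = true
[1.2.1] false OR false OR true = true
[1.2.2.1] true → false = false
[1.2.2.2.2] false OR false = false
[1.2.2.2] true → false = false
[1.2.2] false OR false = false
[1.2] true OR false = true
[1] false OR true = true
[root] NOT true = false
Overall: false → refused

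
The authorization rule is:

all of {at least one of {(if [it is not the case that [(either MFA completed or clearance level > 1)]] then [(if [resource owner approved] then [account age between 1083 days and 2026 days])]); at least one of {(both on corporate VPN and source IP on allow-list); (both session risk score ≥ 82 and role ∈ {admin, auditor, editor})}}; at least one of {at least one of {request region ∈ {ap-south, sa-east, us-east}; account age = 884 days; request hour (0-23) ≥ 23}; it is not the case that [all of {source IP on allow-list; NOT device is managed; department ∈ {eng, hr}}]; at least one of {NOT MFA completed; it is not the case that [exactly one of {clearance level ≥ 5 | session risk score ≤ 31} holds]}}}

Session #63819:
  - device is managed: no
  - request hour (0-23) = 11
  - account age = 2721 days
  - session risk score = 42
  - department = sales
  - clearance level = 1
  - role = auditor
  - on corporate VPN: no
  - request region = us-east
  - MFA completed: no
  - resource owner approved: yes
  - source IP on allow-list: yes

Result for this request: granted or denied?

Denied

Atomic conditions:
  MFA completed: no → false
  clearance level > 1: 1 > 1 is false
  resource owner approved: yes → true
  account age between 1083 days and 2026 days: 2721 in [1083, 2026] is false
  on corporate VPN: no → false
  source IP on allow-list: yes → true
  session risk score ≥ 82: 42 ≥ 82 is false
  role ∈ {admin, auditor, editor}: auditor is in the set → true
  request region ∈ {ap-south, sa-east, us-east}: us-east is in the set → true
  account age = 884 days: 2721 == 884 is false
  request hour (0-23) ≥ 23: 11 ≥ 23 is false
  NOT device is managed: no → true
  department ∈ {eng, hr}: sales is not in the set → false
  NOT MFA completed: no → true
  clearance level ≥ 5: 1 ≥ 5 is false
  session risk score ≤ 31: 42 ≤ 31 is false
Combine:
[1.1.1.1] false OR false = false
[1.1.1] NOT false = true
[1.1.2] true → false = false
[1.1] true → false = false
[1.2.1] false AND true = false
[1.2.2] false AND true = false
[1.2] false OR false = false
[1] false OR false = false
[2.1] true OR false OR false = true
[2.2.1] true AND true AND false = false
[2.2] NOT false = true
[2.3.2.1] exactly-one(false, false) = false
[2.3.2] NOT false = true
[2.3] true OR true = true
[2] true OR true OR true = true
[root] false AND true = false
Overall: false → denied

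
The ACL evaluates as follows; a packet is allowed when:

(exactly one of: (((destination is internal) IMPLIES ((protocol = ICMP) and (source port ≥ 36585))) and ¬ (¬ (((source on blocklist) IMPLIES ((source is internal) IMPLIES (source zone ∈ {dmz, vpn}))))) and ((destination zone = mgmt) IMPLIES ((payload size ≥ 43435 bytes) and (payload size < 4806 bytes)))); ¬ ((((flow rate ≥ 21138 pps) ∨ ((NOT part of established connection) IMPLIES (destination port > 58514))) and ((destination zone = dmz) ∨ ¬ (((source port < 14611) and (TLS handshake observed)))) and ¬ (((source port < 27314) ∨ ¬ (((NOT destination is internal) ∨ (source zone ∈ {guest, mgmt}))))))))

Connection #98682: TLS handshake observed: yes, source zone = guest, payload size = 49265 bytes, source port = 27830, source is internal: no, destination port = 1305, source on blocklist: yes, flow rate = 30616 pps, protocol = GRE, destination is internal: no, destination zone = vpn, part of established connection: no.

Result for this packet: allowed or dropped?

Atomic conditions:
  destination is internal: no → false
  protocol = ICMP: GRE == ICMP is false
  source port ≥ 36585: 27830 ≥ 36585 is false
  source on blocklist: yes → true
  source is internal: no → false
  source zone ∈ {dmz, vpn}: guest is not in the set → false
  destination zone = mgmt: vpn == mgmt is false
  payload size ≥ 43435 bytes: 49265 ≥ 43435 is true
  payload size < 4806 bytes: 49265 < 4806 is false
  flow rate ≥ 21138 pps: 30616 ≥ 21138 is true
  NOT part of established connection: no → true
  destination port > 58514: 1305 > 58514 is false
  destination zone = dmz: vpn == dmz is false
  source port < 14611: 27830 < 14611 is false
  TLS handshake observed: yes → true
  source port < 27314: 27830 < 27314 is false
  NOT destination is internal: no → true
  source zone ∈ {guest, mgmt}: guest is in the set → true
Combine:
[1.1.2] false AND false = false
[1.1] false → false (antecedent false ⇒ implication holds) = true
[1.2.1.1.2] false → false (antecedent false ⇒ implication holds) = true
[1.2.1.1] true → true = true
[1.2.1] NOT true = false
[1.2] NOT false = true
[1.3.2] true AND false = false
[1.3] false → false (antecedent false ⇒ implication holds) = true
[1] true AND true AND true = true
[2.1.1.2] true → false = false
[2.1.1] true OR false = true
[2.1.2.2.1] false AND true = false
[2.1.2.2] NOT false = true
[2.1.2] false OR true = true
[2.1.3.1.2.1] true OR true = true
[2.1.3.1.2] NOT true = false
[2.1.3.1] false OR false = false
[2.1.3] NOT false = true
[2.1] true AND true AND true = true
[2] NOT true = false
[root] exactly-one(true, false) = true
Overall: true → allowed

Allowed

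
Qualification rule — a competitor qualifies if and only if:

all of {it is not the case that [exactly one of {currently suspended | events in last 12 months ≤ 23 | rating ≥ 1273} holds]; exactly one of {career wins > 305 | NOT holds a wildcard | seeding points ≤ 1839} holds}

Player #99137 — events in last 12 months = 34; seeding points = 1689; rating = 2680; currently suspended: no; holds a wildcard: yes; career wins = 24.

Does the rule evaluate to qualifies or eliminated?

Atomic conditions:
  currently suspended: no → false
  events in last 12 months ≤ 23: 34 ≤ 23 is false
  rating ≥ 1273: 2680 ≥ 1273 is true
  career wins > 305: 24 > 305 is false
  NOT holds a wildcard: yes → false
  seeding points ≤ 1839: 1689 ≤ 1839 is true
Combine:
[1.1] exactly-one(false, false, true) = true
[1] NOT true = false
[2] exactly-one(false, false, true) = true
[root] false AND true = false
Overall: false → eliminated

Eliminated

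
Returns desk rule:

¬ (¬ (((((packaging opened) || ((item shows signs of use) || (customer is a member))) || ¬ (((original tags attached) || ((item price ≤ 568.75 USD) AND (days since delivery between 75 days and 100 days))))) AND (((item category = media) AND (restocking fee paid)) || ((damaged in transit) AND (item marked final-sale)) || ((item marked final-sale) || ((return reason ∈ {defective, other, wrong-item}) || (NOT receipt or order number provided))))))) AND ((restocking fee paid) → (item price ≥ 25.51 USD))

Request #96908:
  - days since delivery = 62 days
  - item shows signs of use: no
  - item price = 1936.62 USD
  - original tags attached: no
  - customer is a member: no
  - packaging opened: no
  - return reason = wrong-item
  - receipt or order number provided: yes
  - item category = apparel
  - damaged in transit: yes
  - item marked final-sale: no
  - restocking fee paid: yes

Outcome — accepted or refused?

Accepted

Atomic conditions:
  packaging opened: no → false
  item shows signs of use: no → false
  customer is a member: no → false
  original tags attached: no → false
  item price ≤ 568.75 USD: 1936.62 ≤ 568.75 is false
  days since delivery between 75 days and 100 days: 62 in [75, 100] is false
  item category = media: apparel == media is false
  restocking fee paid: yes → true
  damaged in transit: yes → true
  item marked final-sale: no → false
  return reason ∈ {defective, other, wrong-item}: wrong-item is in the set → true
  NOT receipt or order number provided: yes → false
  item price ≥ 25.51 USD: 1936.62 ≥ 25.51 is true
Combine:
[1.1.1.1.1.2] false OR false = false
[1.1.1.1.1] false OR false = false
[1.1.1.1.2.1.2] false AND false = false
[1.1.1.1.2.1] false OR false = false
[1.1.1.1.2] NOT false = true
[1.1.1.1] false OR true = true
[1.1.1.2.1] false AND true = false
[1.1.1.2.2] true AND false = false
[1.1.1.2.3.2] true OR false = true
[1.1.1.2.3] false OR true = true
[1.1.1.2] false OR false OR true = true
[1.1.1] true AND true = true
[1.1] NOT true = false
[1] NOT false = true
[2] true → true = true
[root] true AND true = true
Overall: true → accepted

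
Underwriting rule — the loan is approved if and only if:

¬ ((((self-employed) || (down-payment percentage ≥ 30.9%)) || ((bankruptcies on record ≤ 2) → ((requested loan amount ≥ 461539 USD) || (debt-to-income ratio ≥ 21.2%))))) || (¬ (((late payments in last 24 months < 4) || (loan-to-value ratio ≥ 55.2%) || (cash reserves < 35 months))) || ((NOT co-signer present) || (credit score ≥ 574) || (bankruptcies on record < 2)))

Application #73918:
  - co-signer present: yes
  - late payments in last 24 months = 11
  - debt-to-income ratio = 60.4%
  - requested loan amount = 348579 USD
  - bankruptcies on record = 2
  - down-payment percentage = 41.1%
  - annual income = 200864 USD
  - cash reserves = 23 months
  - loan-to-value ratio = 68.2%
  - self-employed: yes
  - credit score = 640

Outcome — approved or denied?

Approved

Atomic conditions:
  self-employed: yes → true
  down-payment percentage ≥ 30.9%: 41.1 ≥ 30.9 is true
  bankruptcies on record ≤ 2: 2 ≤ 2 is true
  requested loan amount ≥ 461539 USD: 348579 ≥ 461539 is false
  debt-to-income ratio ≥ 21.2%: 60.4 ≥ 21.2 is true
  late payments in last 24 months < 4: 11 < 4 is false
  loan-to-value ratio ≥ 55.2%: 68.2 ≥ 55.2 is true
  cash reserves < 35 months: 23 < 35 is true
  NOT co-signer present: yes → false
  credit score ≥ 574: 640 ≥ 574 is true
  bankruptcies on record < 2: 2 < 2 is false
Combine:
[1.1.1] true OR true = true
[1.1.2.2] false OR true = true
[1.1.2] true → true = true
[1.1] true OR true = true
[1] NOT true = false
[2.1.1] false OR true OR true = true
[2.1] NOT true = false
[2.2] false OR true OR false = true
[2] false OR true = true
[root] false OR true = true
Overall: true → approved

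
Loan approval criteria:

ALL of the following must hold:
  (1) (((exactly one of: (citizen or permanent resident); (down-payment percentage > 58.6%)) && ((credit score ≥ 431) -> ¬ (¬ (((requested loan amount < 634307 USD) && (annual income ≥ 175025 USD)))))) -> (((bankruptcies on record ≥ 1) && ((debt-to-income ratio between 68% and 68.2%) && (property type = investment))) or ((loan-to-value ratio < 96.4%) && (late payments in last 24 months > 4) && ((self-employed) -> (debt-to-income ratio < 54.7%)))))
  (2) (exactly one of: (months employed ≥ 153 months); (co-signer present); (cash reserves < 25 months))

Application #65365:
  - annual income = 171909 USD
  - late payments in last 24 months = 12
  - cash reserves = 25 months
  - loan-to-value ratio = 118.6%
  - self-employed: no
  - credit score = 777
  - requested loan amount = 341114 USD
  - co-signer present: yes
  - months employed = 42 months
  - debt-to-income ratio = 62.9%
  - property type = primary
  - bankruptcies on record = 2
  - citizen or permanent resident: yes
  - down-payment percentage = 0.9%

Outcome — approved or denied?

Approved

Atomic conditions:
  citizen or permanent resident: yes → true
  down-payment percentage > 58.6%: 0.9 > 58.6 is false
  credit score ≥ 431: 777 ≥ 431 is true
  requested loan amount < 634307 USD: 341114 < 634307 is true
  annual income ≥ 175025 USD: 171909 ≥ 175025 is false
  bankruptcies on record ≥ 1: 2 ≥ 1 is true
  debt-to-income ratio between 68% and 68.2%: 62.9 in [68, 68.2] is false
  property type = investment: primary == investment is false
  loan-to-value ratio < 96.4%: 118.6 < 96.4 is false
  late payments in last 24 months > 4: 12 > 4 is true
  self-employed: no → false
  debt-to-income ratio < 54.7%: 62.9 < 54.7 is false
  months employed ≥ 153 months: 42 ≥ 153 is false
  co-signer present: yes → true
  cash reserves < 25 months: 25 < 25 is false
Combine:
[1.1.1] exactly-one(true, false) = true
[1.1.2.2.1.1] true AND false = false
[1.1.2.2.1] NOT false = true
[1.1.2.2] NOT true = false
[1.1.2] true → false = false
[1.1] true AND false = false
[1.2.1.2] false AND false = false
[1.2.1] true AND false = false
[1.2.2.3] false → false (antecedent false ⇒ implication holds) = true
[1.2.2] false AND true AND true = false
[1.2] false OR false = false
[1] false → false (antecedent false ⇒ implication holds) = true
[2] exactly-one(false, true, false) = true
[root] true AND true = true
Overall: true → approved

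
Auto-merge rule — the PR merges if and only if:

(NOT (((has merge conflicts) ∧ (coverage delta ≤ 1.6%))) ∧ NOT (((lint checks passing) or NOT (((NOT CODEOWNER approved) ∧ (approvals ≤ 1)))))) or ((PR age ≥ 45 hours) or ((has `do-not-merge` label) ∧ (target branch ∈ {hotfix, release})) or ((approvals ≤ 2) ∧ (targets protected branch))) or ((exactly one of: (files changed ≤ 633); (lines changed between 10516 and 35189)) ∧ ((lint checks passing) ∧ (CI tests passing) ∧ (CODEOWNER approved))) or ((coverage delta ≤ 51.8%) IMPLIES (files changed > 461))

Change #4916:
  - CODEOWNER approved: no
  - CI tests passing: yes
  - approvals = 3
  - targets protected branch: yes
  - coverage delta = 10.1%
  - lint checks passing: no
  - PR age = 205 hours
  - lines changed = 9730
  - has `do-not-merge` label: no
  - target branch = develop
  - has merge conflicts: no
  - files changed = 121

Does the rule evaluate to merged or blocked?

Atomic conditions:
  has merge conflicts: no → false
  coverage delta ≤ 1.6%: 10.1 ≤ 1.6 is false
  lint checks passing: no → false
  NOT CODEOWNER approved: no → true
  approvals ≤ 1: 3 ≤ 1 is false
  PR age ≥ 45 hours: 205 ≥ 45 is true
  has `do-not-merge` label: no → false
  target branch ∈ {hotfix, release}: develop is not in the set → false
  approvals ≤ 2: 3 ≤ 2 is false
  targets protected branch: yes → true
  files changed ≤ 633: 121 ≤ 633 is true
  lines changed between 10516 and 35189: 9730 in [10516, 35189] is false
  CI tests passing: yes → true
  CODEOWNER approved: no → false
  coverage delta ≤ 51.8%: 10.1 ≤ 51.8 is true
  files changed > 461: 121 > 461 is false
Combine:
[1.1.1] false AND false = false
[1.1] NOT false = true
[1.2.1.2.1] true AND false = false
[1.2.1.2] NOT false = true
[1.2.1] false OR true = true
[1.2] NOT true = false
[1] true AND false = false
[2.2] false AND false = false
[2.3] false AND true = false
[2] true OR false OR false = true
[3.1] exactly-one(true, false) = true
[3.2] false AND true AND false = false
[3] true AND false = false
[4] true → false = false
[root] false OR true OR false OR false = true
Overall: true → merged

Merged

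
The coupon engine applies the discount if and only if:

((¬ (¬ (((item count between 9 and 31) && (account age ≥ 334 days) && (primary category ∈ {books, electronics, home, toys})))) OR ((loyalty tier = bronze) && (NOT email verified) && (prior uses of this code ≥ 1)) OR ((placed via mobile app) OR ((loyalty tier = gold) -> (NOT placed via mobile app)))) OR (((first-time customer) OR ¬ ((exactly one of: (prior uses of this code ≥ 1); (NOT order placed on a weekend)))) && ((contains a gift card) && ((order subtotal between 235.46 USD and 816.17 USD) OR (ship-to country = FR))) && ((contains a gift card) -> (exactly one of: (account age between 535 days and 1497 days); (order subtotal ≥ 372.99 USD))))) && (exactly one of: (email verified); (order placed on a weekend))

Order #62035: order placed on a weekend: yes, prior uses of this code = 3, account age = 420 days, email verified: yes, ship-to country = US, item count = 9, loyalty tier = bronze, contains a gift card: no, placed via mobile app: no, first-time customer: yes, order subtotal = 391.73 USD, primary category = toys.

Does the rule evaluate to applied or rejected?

Atomic conditions:
  item count between 9 and 31: 9 in [9, 31] is true
  account age ≥ 334 days: 420 ≥ 334 is true
  primary category ∈ {books, electronics, home, toys}: toys is in the set → true
  loyalty tier = bronze: bronze == bronze is true
  NOT email verified: yes → false
  prior uses of this code ≥ 1: 3 ≥ 1 is true
  placed via mobile app: no → false
  loyalty tier = gold: bronze == gold is false
  NOT placed via mobile app: no → true
  first-time customer: yes → true
  NOT order placed on a weekend: yes → false
  contains a gift card: no → false
  order subtotal between 235.46 USD and 816.17 USD: 391.73 in [235.46, 816.17] is true
  ship-to country = FR: US == FR is false
  account age between 535 days and 1497 days: 420 in [535, 1497] is false
  order subtotal ≥ 372.99 USD: 391.73 ≥ 372.99 is true
  email verified: yes → true
  order placed on a weekend: yes → true
Combine:
[1.1.1.1.1] true AND true AND true = true
[1.1.1.1] NOT true = false
[1.1.1] NOT false = true
[1.1.2] true AND false AND true = false
[1.1.3.2] false → true (antecedent false ⇒ implication holds) = true
[1.1.3] false OR true = true
[1.1] true OR false OR true = true
[1.2.1.2.1] exactly-one(true, false) = true
[1.2.1.2] NOT true = false
[1.2.1] true OR false = true
[1.2.2.2] true OR false = true
[1.2.2] false AND true = false
[1.2.3.2] exactly-one(false, true) = true
[1.2.3] false → true (antecedent false ⇒ implication holds) = true
[1.2] true AND false AND true = false
[1] true OR false = true
[2] exactly-one(true, true) = false
[root] true AND false = false
Overall: false → rejected

Rejected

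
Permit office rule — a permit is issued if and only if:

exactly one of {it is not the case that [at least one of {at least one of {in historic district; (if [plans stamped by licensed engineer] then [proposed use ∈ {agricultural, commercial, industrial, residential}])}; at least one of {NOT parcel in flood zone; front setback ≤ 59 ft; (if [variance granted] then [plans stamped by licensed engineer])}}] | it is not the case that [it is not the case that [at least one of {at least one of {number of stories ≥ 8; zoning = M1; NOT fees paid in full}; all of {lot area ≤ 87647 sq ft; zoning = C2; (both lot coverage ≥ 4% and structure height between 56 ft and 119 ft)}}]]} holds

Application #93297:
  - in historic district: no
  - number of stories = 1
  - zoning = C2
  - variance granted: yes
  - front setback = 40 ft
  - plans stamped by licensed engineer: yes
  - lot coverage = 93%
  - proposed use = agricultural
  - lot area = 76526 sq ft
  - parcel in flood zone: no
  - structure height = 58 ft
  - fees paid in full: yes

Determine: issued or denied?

Issued

Atomic conditions:
  in historic district: no → false
  plans stamped by licensed engineer: yes → true
  proposed use ∈ {agricultural, commercial, industrial, residential}: agricultural is in the set → true
  NOT parcel in flood zone: no → true
  front setback ≤ 59 ft: 40 ≤ 59 is true
  variance granted: yes → true
  number of stories ≥ 8: 1 ≥ 8 is false
  zoning = M1: C2 == M1 is false
  NOT fees paid in full: yes → false
  lot area ≤ 87647 sq ft: 76526 ≤ 87647 is true
  zoning = C2: C2 == C2 is true
  lot coverage ≥ 4%: 93 ≥ 4 is true
  structure height between 56 ft and 119 ft: 58 in [56, 119] is true
Combine:
[1.1.1.2] true → true = true
[1.1.1] false OR true = true
[1.1.2.3] true → true = true
[1.1.2] true OR true OR true = true
[1.1] true OR true = true
[1] NOT true = false
[2.1.1.1] false OR false OR false = false
[2.1.1.2.3] true AND true = true
[2.1.1.2] true AND true AND true = true
[2.1.1] false OR true = true
[2.1] NOT true = false
[2] NOT false = true
[root] exactly-one(false, true) = true
Overall: true → issued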